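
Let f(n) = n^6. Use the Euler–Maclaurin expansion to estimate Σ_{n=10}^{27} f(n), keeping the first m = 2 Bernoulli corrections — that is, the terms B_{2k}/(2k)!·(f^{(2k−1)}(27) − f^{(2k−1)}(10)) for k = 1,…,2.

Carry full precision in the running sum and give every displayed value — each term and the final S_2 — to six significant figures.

∫_10^27 x^6 dx evaluates to 1.49291e+09.
Boundary: ½(f(10) + f(27)) = ½(1.00000e+06 + 3.87420e+08) = 1.94210e+08.
Running total after boundary: 1.68712e+09.
Order-1 term: 1/12 · (8.60934e+07 − 600000) = 7.12445e+06.
Running total after k=1: 1.69424e+09.
Order-2 term: −1/720 · (2.36196e+06 − 120000) = -3113.83.

S_2 ≈ 1.69424e+09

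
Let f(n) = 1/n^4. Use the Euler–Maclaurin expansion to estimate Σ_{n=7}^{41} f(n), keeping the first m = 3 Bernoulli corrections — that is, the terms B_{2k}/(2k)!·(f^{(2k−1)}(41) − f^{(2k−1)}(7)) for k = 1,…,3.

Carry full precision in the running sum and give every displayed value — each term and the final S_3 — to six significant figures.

∫_7^41 1/x^4 dx evaluates to 0.000966981.
½[f(7) + f(41)] = ½[0.000416493 + 3.53887e-07] = 0.000208424.
Running total after boundary: 0.00117540.
k=1: B_{2}/(2)! × [f^{(1)}(41) − f^{(1)}(7)] = 1/12 × (-3.45256e-08 − (-0.000237996)) = 1.98301e-05.
Partial sum through k=1: 0.00119523.
k=2: B_{4}/(4)! × [f^{(3)}(41) − f^{(3)}(7)] = −1/720 × (-6.16161e-10 − (-0.000145712)) = -2.02377e-07.
Partial sum through k=2: 0.00119503.
k=3: B_{6}/(6)! × [f^{(5)}(41) − f^{(5)}(7)] = 1/30240 × (-2.05265e-11 − (-0.000166528)) = 5.50687e-09.

S_3 ≈ 0.00119504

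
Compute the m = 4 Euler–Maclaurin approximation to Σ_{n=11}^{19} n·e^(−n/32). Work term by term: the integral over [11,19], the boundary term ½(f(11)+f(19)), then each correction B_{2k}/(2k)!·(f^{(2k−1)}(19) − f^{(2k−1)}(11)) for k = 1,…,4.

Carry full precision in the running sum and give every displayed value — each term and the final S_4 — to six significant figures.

The integral term ∫_11^19 x·e^(−x/32) dx = 74.4541.
Boundary: ½(f(11) + f(19)) = ½(7.80017 + 10.4928) = 9.14648.
So far: 83.6006.
Order-1 term: 1/12 · (0.224353 − 0.465351) = -0.0200832.
Running total after k=1: 83.5805.
Order-2 term: −1/720 · (0.00129771 − 0.00183942) = 7.52368e-07.
Running total after k=2: 83.5805.
Order-3 term: 1/30240 · (2.32064e-06 − 3.14882e-06) = -2.73870e-11.
Running total after k=3: 83.5805.
Order-4 term: −1/1209600 · (3.29490e-09 − 4.39583e-09) = 9.10165e-16.

S_4 ≈ 83.5805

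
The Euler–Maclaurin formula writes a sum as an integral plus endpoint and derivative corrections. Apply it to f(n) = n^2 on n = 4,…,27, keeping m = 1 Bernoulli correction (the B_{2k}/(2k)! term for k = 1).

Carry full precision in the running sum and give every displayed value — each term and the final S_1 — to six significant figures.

S_1 ≈ 6916.00

∫_4^27 x^2 dx evaluates to 6539.67.
Boundary: ½(f(4) + f(27)) = ½(16.0000 + 729.000) = 372.500.
Running total after boundary: 6912.17.
k=1: B_{2}/(2)! × [f^{(1)}(27) − f^{(1)}(4)] = 1/12 × (54.0000 − 8.00000) = 3.83333.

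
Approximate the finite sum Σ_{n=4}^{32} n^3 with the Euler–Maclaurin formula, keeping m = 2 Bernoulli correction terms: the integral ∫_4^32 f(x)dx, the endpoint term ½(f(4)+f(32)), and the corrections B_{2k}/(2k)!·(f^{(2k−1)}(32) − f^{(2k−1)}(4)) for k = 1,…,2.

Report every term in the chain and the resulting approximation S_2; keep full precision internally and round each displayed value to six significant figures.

S_2 ≈ 278748

Integral: ∫_4^32 x^3 dx = 262080.
½[f(4) + f(32)] = ½[64.0000 + 32768.0] = 16416.0.
Integral + boundary = 278496.
Correction k=1: B_{2}/2! · (f^{(1)}(32) − f^{(1)}(4)) = 1/12 · (3072.00 − 48.0000) = 252.000.
After k=1: 278748.
Correction k=2: B_{4}/4! · (f^{(3)}(32) − f^{(3)}(4)) = −1/720 · (6.00000 − 6.00000) = 0.00000.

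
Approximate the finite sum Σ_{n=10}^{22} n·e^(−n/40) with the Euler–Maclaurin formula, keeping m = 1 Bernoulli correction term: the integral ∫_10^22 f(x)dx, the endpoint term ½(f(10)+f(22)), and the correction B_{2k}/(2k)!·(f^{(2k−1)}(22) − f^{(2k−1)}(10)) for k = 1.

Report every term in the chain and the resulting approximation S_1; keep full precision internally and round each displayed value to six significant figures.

∫_10^22 x·e^(−x/40) dx evaluates to 126.766.
Endpoint term: (f(10) + f(22))/2 = (7.78801 + 12.6929)/2 = 10.2405.
Running total after boundary: 137.006.
k=1: B_{2}/(2)! × [f^{(1)}(22) − f^{(1)}(10)] = 1/12 × (0.259627 − 0.584101) = -0.0270394.

S_1 ≈ 136.979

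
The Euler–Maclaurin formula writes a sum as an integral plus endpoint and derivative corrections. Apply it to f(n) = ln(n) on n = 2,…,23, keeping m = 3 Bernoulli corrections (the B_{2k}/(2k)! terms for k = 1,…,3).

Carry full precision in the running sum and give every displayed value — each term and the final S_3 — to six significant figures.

∫_2^23 ln(x) dx evaluates to 49.7301.
Endpoint term: (f(2) + f(23))/2 = (0.693147 + 3.13549)/2 = 1.91432.
Running total after boundary: 51.6444.
Correction k=1: B_{2}/2! · (f^{(1)}(23) − f^{(1)}(2)) = 1/12 · (0.0434783 − 0.500000) = -0.0380435.
Partial sum through k=1: 51.6063.
Correction k=2: B_{4}/4! · (f^{(3)}(23) − f^{(3)}(2)) = −1/720 · (0.000164379 − 0.250000) = 0.000346994.
Partial sum through k=2: 51.6067.
Correction k=3: B_{6}/6! · (f^{(5)}(23) − f^{(5)}(2)) = 1/30240 · (3.72883e-06 − 0.750000) = -2.48015e-05.

S_3 ≈ 51.6067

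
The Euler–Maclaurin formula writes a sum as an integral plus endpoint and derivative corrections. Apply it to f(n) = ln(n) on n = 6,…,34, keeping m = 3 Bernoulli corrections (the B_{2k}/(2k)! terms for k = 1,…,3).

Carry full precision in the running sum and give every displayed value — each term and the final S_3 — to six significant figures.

∫_6^34 ln(x) dx evaluates to 81.1457.
Endpoint term: (f(6) + f(34))/2 = (1.79176 + 3.52636)/2 = 2.65906.
Integral + boundary = 83.8048.
k=1: B_{2}/(2)! × [f^{(1)}(34) − f^{(1)}(6)] = 1/12 × (0.0294118 − 0.166667) = -0.0114379.
After k=1: 83.7933.
k=2: B_{4}/(4)! × [f^{(3)}(34) − f^{(3)}(6)] = −1/720 × (5.08854e-05 − 0.00925926) = 1.27894e-05.
After k=2: 83.7933.
k=3: B_{6}/(6)! × [f^{(5)}(34) − f^{(5)}(6)] = 1/30240 × (5.28222e-07 − 0.00308642) = -1.02047e-07.

S_3 ≈ 83.7933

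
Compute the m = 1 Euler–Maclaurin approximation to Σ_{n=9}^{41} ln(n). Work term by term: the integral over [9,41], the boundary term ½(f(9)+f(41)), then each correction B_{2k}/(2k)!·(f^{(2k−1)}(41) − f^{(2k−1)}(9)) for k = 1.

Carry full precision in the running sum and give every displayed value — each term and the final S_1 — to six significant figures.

S_1 ≈ 103.430

The integral term ∫_9^41 ln(x) dx = 100.481.
½[f(9) + f(41)] = ½[2.19722 + 3.71357] = 2.95540.
Running total after boundary: 103.437.
Correction k=1: B_{2}/2! · (f^{(1)}(41) − f^{(1)}(9)) = 1/12 · (0.0243902 − 0.111111) = -0.00722674.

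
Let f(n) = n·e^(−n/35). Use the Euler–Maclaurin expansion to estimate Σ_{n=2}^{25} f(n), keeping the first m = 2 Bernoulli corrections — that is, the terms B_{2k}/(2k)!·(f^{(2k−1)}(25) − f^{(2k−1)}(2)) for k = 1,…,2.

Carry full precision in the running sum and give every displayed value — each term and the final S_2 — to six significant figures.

∫_2^25 x·e^(−x/35) dx evaluates to 195.037.
Endpoint term: (f(2) + f(25))/2 = (1.88892 + 12.2385)/2 = 7.06373.
So far: 202.101.
k=1: B_{2}/(2)! × [f^{(1)}(25) − f^{(1)}(2)] = 1/12 × (0.139869 − 0.890490) = -0.0625517.
After k=1: 202.038.
k=2: B_{4}/(4)! × [f^{(3)}(25) − f^{(3)}(2)] = −1/720 × (0.000913431 − 0.00226890) = 1.88260e-06.

S_2 ≈ 202.038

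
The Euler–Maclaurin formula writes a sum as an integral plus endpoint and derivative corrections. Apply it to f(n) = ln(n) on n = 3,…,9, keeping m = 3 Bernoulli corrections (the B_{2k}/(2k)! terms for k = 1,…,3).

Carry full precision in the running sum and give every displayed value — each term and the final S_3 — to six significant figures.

S_3 ≈ 12.1087

∫_3^9 ln(x) dx evaluates to 10.4792.
½[f(3) + f(9)] = ½[1.09861 + 2.19722] = 1.64792.
So far: 12.1271.
k=1: B_{2}/(2)! × [f^{(1)}(9) − f^{(1)}(3)] = 1/12 × (0.111111 − 0.333333) = -0.0185185.
Partial sum through k=1: 12.1086.
k=2: B_{4}/(4)! × [f^{(3)}(9) − f^{(3)}(3)] = −1/720 × (0.00274348 − 0.0740741) = 9.90703e-05.
Partial sum through k=2: 12.1087.
k=3: B_{6}/(6)! × [f^{(5)}(9) − f^{(5)}(3)] = 1/30240 × (0.000406442 − 0.0987654) = -3.25261e-06.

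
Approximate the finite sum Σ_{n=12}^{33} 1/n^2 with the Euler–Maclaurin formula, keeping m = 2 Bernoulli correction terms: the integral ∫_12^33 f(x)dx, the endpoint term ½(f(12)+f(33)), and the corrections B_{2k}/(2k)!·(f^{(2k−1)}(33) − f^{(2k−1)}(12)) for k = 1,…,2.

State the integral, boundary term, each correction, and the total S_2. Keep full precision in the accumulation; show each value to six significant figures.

∫_12^33 1/x^2 dx evaluates to 0.0530303.
½[f(12) + f(33)] = ½[0.00694444 + 0.000918274] = 0.00393136.
Running total after boundary: 0.0569617.
Correction k=1: B_{2}/2! · (f^{(1)}(33) − f^{(1)}(12)) = 1/12 · (-5.56529e-05 − (-0.00115741)) = 9.18129e-05.
Running total after k=1: 0.0570535.
Correction k=2: B_{4}/4! · (f^{(3)}(33) − f^{(3)}(12)) = −1/720 · (-6.13256e-07 − (-9.64506e-05)) = -1.33107e-07.

S_2 ≈ 0.0570533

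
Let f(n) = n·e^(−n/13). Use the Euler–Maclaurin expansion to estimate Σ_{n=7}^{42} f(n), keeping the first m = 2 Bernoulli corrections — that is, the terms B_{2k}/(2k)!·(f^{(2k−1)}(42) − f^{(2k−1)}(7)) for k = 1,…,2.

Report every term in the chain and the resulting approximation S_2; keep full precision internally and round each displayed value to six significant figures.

S_2 ≈ 126.329

∫_7^42 x·e^(−x/13) dx evaluates to 123.486.
½[f(7) + f(42)] = ½[4.08552 + 1.66014] = 2.87283.
So far: 126.359.
Order-1 term: 1/12 · (-0.0881758 − 0.269375) = -0.0297959.
Running total after k=1: 126.329.
Order-2 term: −1/720 · (-5.39742e-05 − 0.00850098) = 1.18819e-05.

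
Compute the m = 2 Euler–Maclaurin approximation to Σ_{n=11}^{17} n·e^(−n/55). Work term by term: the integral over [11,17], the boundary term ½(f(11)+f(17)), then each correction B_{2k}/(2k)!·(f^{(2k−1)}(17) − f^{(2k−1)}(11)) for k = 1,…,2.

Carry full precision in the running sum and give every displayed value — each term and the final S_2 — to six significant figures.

S_2 ≈ 75.6318

Integral: ∫_11^17 x·e^(−x/55) dx = 64.9011.
Boundary: ½(f(11) + f(17)) = ½(9.00604 + 12.4799) = 10.7430.
So far: 75.6441.
Correction k=1: B_{2}/2! · (f^{(1)}(17) − f^{(1)}(11)) = 1/12 · (0.507206 − 0.654985) = -0.0123149.
Running total after k=1: 75.6318.
Correction k=2: B_{4}/4! · (f^{(3)}(17) − f^{(3)}(11)) = −1/720 · (0.000653036 − 0.000757833) = 1.45552e-07.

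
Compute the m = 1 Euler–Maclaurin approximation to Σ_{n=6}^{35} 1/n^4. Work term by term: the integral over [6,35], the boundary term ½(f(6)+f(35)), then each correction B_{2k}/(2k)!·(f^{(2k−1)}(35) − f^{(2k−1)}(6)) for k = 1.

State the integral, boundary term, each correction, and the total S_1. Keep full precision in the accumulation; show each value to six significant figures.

S_1 ≈ 0.00196443

∫_6^35 1/x^4 dx evaluates to 0.00153544.
Endpoint term: (f(6) + f(35))/2 = (0.000771605 + 6.66389e-07)/2 = 0.000386136.
Integral + boundary = 0.00192157.
Correction k=1: B_{2}/2! · (f^{(1)}(35) − f^{(1)}(6)) = 1/12 · (-7.61587e-08 − (-0.000514403)) = 4.28606e-05.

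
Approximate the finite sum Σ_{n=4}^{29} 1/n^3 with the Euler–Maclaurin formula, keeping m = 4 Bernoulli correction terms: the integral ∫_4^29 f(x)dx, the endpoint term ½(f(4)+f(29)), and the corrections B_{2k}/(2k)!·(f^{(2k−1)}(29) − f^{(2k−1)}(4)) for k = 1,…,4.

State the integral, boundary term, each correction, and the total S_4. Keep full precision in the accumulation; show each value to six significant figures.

Integral: ∫_4^29 1/x^3 dx = 0.0306555.
½[f(4) + f(29)] = ½[0.0156250 + 4.10021e-05] = 0.00783300.
Integral + boundary = 0.0384885.
Order-1 term: 1/12 · (-4.24160e-06 − (-0.0117188)) = 0.000976209.
After k=1: 0.0394647.
Order-2 term: −1/720 · (-1.00870e-07 − (-0.0146484)) = -2.03449e-05.
After k=2: 0.0394443.
Order-3 term: 1/30240 · (-5.03752e-09 − (-0.0384521)) = 1.27157e-06.
After k=3: 0.0394456.
Order-4 term: −1/1209600 · (-4.31274e-10 − (-0.173035)) = -1.43051e-07.

S_4 ≈ 0.0394455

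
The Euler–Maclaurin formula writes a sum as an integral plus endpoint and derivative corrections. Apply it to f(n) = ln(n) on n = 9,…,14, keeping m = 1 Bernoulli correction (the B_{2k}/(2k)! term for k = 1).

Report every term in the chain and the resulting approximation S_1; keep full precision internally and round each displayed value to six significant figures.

Integral: ∫_9^14 ln(x) dx = 12.1718.
Boundary: ½(f(9) + f(14)) = ½(2.19722 + 2.63906) = 2.41814.
Integral + boundary = 14.5899.
Correction k=1: B_{2}/2! · (f^{(1)}(14) − f^{(1)}(9)) = 1/12 · (0.0714286 − 0.111111) = -0.00330688.

S_1 ≈ 14.5866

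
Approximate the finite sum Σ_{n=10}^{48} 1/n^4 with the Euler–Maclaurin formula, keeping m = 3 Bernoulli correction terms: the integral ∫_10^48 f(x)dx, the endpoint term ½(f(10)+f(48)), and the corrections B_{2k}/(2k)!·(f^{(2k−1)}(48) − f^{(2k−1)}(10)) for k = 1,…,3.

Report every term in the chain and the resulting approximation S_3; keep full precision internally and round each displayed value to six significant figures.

Integral: ∫_10^48 1/x^4 dx = 0.000330319.
Endpoint term: (f(10) + f(48))/2 = (0.000100000 + 1.88380e-07)/2 = 5.00942e-05.
Integral + boundary = 0.000380413.
k=1: B_{2}/(2)! × [f^{(1)}(48) − f^{(1)}(10)] = 1/12 × (-1.56983e-08 − (-4.00000e-05)) = 3.33203e-06.
After k=1: 0.000383745.
k=2: B_{4}/(4)! × [f^{(3)}(48) − f^{(3)}(10)] = −1/720 × (-2.04406e-10 − (-1.20000e-05)) = -1.66664e-08.
After k=2: 0.000383729.
k=3: B_{6}/(6)! × [f^{(5)}(48) − f^{(5)}(10)] = 1/30240 × (-4.96819e-12 − (-6.72000e-06)) = 2.22222e-10.

S_3 ≈ 0.000383729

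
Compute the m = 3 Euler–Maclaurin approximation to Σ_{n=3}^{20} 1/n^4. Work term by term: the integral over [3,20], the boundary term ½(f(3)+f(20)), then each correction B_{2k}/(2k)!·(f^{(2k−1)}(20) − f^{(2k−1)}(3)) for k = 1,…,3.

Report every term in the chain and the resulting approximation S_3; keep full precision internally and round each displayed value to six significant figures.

S_3 ≈ 0.0197867

Integral: ∫_3^20 1/x^4 dx = 0.0123040.
Boundary: ½(f(3) + f(20)) = ½(0.0123457 + 6.25000e-06) = 0.00617596.
Integral + boundary = 0.0184800.
Correction k=1: B_{2}/2! · (f^{(1)}(20) − f^{(1)}(3)) = 1/12 · (-1.25000e-06 − (-0.0164609)) = 0.00137164.
Running total after k=1: 0.0198516.
Correction k=2: B_{4}/4! · (f^{(3)}(20) − f^{(3)}(3)) = −1/720 · (-9.37500e-08 − (-0.0548697)) = -7.62078e-05.
Running total after k=2: 0.0197754.
Correction k=3: B_{6}/6! · (f^{(5)}(20) − f^{(5)}(3)) = 1/30240 · (-1.31250e-08 − (-0.341411)) = 1.12901e-05.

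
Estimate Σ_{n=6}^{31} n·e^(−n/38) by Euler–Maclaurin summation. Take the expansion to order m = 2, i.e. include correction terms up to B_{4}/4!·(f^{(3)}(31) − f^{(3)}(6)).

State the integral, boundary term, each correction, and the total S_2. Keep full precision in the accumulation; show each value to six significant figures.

∫_6^31 x·e^(−x/38) dx evaluates to 268.103.
½[f(6) + f(31)] = ½[5.12364 + 13.7110] = 9.41731.
So far: 277.520.
Order-1 term: 1/12 · (0.0814745 − 0.719107) = -0.0531361.
Partial sum through k=1: 277.467.
Order-2 term: −1/720 · (0.000669013 − 0.00168074) = 1.40517e-06.

S_2 ≈ 277.467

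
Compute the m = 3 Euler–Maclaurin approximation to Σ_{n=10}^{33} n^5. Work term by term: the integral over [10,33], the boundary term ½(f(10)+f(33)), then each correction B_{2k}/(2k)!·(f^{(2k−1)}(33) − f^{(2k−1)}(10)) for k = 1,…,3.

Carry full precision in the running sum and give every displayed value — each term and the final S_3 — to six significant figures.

Integral: ∫_10^33 x^5 dx = 2.15078e+08.
½[f(10) + f(33)] = ½[100000 + 3.91354e+07] = 1.96177e+07.
Integral + boundary = 2.34696e+08.
Correction k=1: B_{2}/2! · (f^{(1)}(33) − f^{(1)}(10)) = 1/12 · (5.92960e+06 − 50000.0) = 489967.
After k=1: 2.35186e+08.
Correction k=2: B_{4}/4! · (f^{(3)}(33) − f^{(3)}(10)) = −1/720 · (65340.0 − 6000.00) = -82.4167.
After k=2: 2.35186e+08.
Correction k=3: B_{6}/6! · (f^{(5)}(33) − f^{(5)}(10)) = 1/30240 · (120.000 − 120.000) = 0.00000.

S_3 ≈ 2.35186e+08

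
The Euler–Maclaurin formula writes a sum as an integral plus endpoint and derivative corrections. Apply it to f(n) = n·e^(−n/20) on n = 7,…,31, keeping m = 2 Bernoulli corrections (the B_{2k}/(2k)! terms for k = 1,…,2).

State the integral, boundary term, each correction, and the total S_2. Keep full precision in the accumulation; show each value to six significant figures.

S_2 ≈ 169.747

∫_7^31 x·e^(−x/20) dx evaluates to 164.039.
Boundary: ½(f(7) + f(31)) = ½(4.93282 + 6.57969) = 5.75625.
Running total after boundary: 169.795.
Order-1 term: 1/12 · (-0.116736 − 0.458047) = -0.0478986.
Partial sum through k=1: 169.747.
Order-2 term: −1/720 · (0.000769399 − 0.00466856) = 5.41550e-06.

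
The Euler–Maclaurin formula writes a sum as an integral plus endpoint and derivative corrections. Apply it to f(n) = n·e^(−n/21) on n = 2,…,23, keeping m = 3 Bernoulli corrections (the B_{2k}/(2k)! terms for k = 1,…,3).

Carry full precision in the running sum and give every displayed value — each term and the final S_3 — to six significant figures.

S_3 ≈ 134.766

Integral: ∫_2^23 x·e^(−x/21) dx = 130.082.
Endpoint term: (f(2) + f(23))/2 = (1.81831 + 7.69258)/2 = 4.75545.
Running total after boundary: 134.837.
k=1: B_{2}/(2)! × [f^{(1)}(23) − f^{(1)}(2)] = 1/12 × (-0.0318533 − 0.822570) = -0.0712020.
After k=1: 134.766.
k=2: B_{4}/(4)! × [f^{(3)}(23) − f^{(3)}(2)] = −1/720 × (0.00144460 − 0.00598840) = 6.31084e-06.
After k=2: 134.766.
k=3: B_{6}/(6)! × [f^{(5)}(23) − f^{(5)}(2)] = 1/30240 × (6.71524e-06 − 2.29287e-05) = -5.36159e-10.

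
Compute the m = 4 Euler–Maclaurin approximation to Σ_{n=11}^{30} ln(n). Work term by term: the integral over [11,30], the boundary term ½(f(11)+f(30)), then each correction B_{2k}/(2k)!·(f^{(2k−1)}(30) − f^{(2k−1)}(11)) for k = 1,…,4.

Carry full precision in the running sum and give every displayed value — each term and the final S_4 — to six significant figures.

The integral term ∫_11^30 ln(x) dx = 56.6591.
½[f(11) + f(30)] = ½[2.39790 + 3.40120] = 2.89955.
So far: 59.5586.
Order-1 term: 1/12 · (0.0333333 − 0.0909091) = -0.00479798.
Running total after k=1: 59.5538.
Order-2 term: −1/720 · (7.40741e-05 − 0.00150263) = 1.98410e-06.
Running total after k=2: 59.5538.
Order-3 term: 1/30240 · (9.87654e-07 − 0.000149021) = -4.89529e-09.
Running total after k=3: 59.5538.
Order-4 term: −1/1209600 · (3.29218e-08 − 3.69474e-05) = 3.05179e-11.

S_4 ≈ 59.5538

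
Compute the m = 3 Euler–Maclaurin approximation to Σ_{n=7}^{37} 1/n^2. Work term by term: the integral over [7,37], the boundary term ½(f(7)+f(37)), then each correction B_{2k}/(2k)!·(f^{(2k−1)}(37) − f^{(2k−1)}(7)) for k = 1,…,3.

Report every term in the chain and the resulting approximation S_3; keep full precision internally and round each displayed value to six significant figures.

Integral: ∫_7^37 1/x^2 dx = 0.115830.
Endpoint term: (f(7) + f(37))/2 = (0.0204082 + 0.000730460)/2 = 0.0105693.
Integral + boundary = 0.126399.
k=1: B_{2}/(2)! × [f^{(1)}(37) − f^{(1)}(7)] = 1/12 × (-3.94843e-05 − (-0.00583090)) = 0.000482618.
After k=1: 0.126882.
k=2: B_{4}/(4)! × [f^{(3)}(37) − f^{(3)}(7)] = −1/720 × (-3.46101e-07 − (-0.00142798)) = -1.98282e-06.
After k=2: 0.126880.
k=3: B_{6}/(6)! × [f^{(5)}(37) − f^{(5)}(7)] = 1/30240 × (-7.58439e-09 − (-0.000874271)) = 2.89108e-08.

S_3 ≈ 0.126880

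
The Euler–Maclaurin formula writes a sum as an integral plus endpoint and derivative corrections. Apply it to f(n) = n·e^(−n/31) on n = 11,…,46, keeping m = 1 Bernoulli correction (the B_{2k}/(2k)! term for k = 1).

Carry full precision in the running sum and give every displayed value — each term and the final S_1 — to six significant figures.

Integral: ∫_11^46 x·e^(−x/31) dx = 371.803.
½[f(11) + f(46)] = ½[7.71415 + 10.4309] = 9.07251.
So far: 380.876.
Order-1 term: 1/12 · (-0.109722 − 0.452443) = -0.0468471.

S_1 ≈ 380.829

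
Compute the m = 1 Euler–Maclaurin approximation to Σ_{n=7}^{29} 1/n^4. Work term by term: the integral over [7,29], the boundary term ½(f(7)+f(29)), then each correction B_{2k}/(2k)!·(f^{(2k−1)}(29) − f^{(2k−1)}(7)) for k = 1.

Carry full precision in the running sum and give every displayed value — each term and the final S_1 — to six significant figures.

S_1 ≈ 0.00118692

Integral: ∫_7^29 1/x^4 dx = 0.000958150.
Endpoint term: (f(7) + f(29))/2 = (0.000416493 + 1.41387e-06)/2 = 0.000208953.
So far: 0.00116710.
k=1: B_{2}/(2)! × [f^{(1)}(29) − f^{(1)}(7)] = 1/12 × (-1.95016e-07 − (-0.000237996)) = 1.98168e-05.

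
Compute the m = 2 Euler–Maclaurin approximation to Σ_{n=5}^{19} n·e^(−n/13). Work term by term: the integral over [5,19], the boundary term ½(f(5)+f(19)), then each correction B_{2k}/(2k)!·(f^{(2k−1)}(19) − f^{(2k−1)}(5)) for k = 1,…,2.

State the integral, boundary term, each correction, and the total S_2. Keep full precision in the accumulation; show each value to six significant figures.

S_2 ≈ 66.6857

Integral: ∫_5^19 x·e^(−x/13) dx = 62.8249.
Boundary: ½(f(5) + f(19)) = ½(3.40356 + 4.40571) = 3.90463.
So far: 66.7296.
Order-1 term: 1/12 · (-0.107021 − 0.418900) = -0.0438268.
Partial sum through k=1: 66.6857.
Order-2 term: −1/720 · (0.00211087 − 0.0105345) = 1.16994e-05.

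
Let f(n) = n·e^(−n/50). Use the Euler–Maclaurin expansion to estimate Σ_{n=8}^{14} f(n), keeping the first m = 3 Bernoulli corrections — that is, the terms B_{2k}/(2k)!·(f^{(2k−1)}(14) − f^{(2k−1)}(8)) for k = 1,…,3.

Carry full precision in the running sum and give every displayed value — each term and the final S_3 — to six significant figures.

∫_8^14 x·e^(−x/50) dx evaluates to 52.7090.
Endpoint term: (f(8) + f(14))/2 = (6.81715 + 10.5810)/2 = 8.69906.
Integral + boundary = 61.4081.
k=1: B_{2}/(2)! × [f^{(1)}(14) − f^{(1)}(8)] = 1/12 × (0.544164 − 0.715801) = -0.0143030.
Running total after k=1: 61.3938.
k=2: B_{4}/(4)! × [f^{(3)}(14) − f^{(3)}(8)] = −1/720 × (0.000822293 − 0.000968035) = 2.02420e-07.
Running total after k=2: 61.3938.
k=3: B_{6}/(6)! × [f^{(5)}(14) − f^{(5)}(8)] = 1/30240 × (5.70768e-07 − 6.59900e-07) = -2.94750e-12.

S_3 ≈ 61.3938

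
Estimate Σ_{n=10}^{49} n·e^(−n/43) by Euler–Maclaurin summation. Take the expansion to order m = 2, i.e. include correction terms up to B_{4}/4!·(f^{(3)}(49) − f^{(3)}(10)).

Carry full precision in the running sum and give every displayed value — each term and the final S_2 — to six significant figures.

∫_10^49 x·e^(−x/43) dx evaluates to 540.323.
½[f(10) + f(49)] = ½[7.92504 + 15.6784] = 11.8017.
Integral + boundary = 552.125.
Order-1 term: 1/12 · (-0.0446467 − 0.608200) = -0.0544039.
Partial sum through k=1: 552.071.
Order-2 term: −1/720 · (0.000321952 − 0.00118616) = 1.20029e-06.

S_2 ≈ 552.071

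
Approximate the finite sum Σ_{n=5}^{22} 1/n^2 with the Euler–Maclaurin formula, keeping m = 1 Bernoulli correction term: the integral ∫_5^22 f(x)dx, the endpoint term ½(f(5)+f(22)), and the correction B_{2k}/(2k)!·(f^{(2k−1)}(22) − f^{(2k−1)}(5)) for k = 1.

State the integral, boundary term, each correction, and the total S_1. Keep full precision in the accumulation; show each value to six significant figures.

Integral: ∫_5^22 1/x^2 dx = 0.154545.
Boundary: ½(f(5) + f(22)) = ½(0.0400000 + 0.00206612) = 0.0210331.
So far: 0.175579.
k=1: B_{2}/(2)! × [f^{(1)}(22) − f^{(1)}(5)] = 1/12 × (-0.000187829 − (-0.0160000)) = 0.00131768.

S_1 ≈ 0.176896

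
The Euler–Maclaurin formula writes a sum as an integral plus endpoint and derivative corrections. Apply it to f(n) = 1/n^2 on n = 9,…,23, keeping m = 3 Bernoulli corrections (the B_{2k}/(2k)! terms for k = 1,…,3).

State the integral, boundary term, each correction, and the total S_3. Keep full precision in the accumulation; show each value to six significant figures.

S_3 ≈ 0.0749652

The integral term ∫_9^23 1/x^2 dx = 0.0676329.
Endpoint term: (f(9) + f(23))/2 = (0.0123457 + 0.00189036)/2 = 0.00711802.
So far: 0.0747509.
Correction k=1: B_{2}/2! · (f^{(1)}(23) − f^{(1)}(9)) = 1/12 · (-0.000164379 − (-0.00274348)) = 0.000214925.
Running total after k=1: 0.0749658.
Correction k=2: B_{4}/4! · (f^{(3)}(23) − f^{(3)}(9)) = −1/720 · (-3.72883e-06 − (-0.000406442)) = -5.59324e-07.
Running total after k=2: 0.0749652.
Correction k=3: B_{6}/6! · (f^{(5)}(23) − f^{(5)}(9)) = 1/30240 · (-2.11465e-07 − (-0.000150534)) = 4.97099e-09.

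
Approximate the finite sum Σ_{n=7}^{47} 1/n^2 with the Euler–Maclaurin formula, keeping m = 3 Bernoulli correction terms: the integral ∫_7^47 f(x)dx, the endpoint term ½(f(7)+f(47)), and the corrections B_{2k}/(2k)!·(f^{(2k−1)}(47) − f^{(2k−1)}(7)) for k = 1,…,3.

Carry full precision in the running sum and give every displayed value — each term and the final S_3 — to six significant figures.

S_3 ≈ 0.132493

∫_7^47 1/x^2 dx evaluates to 0.121581.
Boundary: ½(f(7) + f(47)) = ½(0.0204082 + 0.000452694) = 0.0104304.
Integral + boundary = 0.132011.
Order-1 term: 1/12 · (-1.92636e-05 − (-0.00583090)) = 0.000484303.
Running total after k=1: 0.132495.
Order-2 term: −1/720 · (-1.04646e-07 − (-0.00142798)) = -1.98316e-06.
Running total after k=2: 0.132493.
Order-3 term: 1/30240 · (-1.42117e-09 − (-0.000874271)) = 2.89110e-08.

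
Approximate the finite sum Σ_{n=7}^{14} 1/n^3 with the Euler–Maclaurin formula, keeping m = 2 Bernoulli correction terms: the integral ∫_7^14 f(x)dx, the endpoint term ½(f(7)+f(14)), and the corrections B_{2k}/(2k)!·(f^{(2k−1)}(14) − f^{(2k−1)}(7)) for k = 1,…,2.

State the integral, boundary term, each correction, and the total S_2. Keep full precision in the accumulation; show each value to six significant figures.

The integral term ∫_7^14 1/x^3 dx = 0.00765306.
Boundary: ½(f(7) + f(14)) = ½(0.00291545 + 0.000364431) = 0.00163994.
Running total after boundary: 0.00929300.
k=1: B_{2}/(2)! × [f^{(1)}(14) − f^{(1)}(7)] = 1/12 × (-7.80925e-05 − (-0.00124948)) = 9.76156e-05.
Running total after k=1: 0.00939062.
k=2: B_{4}/(4)! × [f^{(3)}(14) − f^{(3)}(7)] = −1/720 × (-7.96862e-06 − (-0.000509992)) = -6.97254e-07.

S_2 ≈ 0.00938992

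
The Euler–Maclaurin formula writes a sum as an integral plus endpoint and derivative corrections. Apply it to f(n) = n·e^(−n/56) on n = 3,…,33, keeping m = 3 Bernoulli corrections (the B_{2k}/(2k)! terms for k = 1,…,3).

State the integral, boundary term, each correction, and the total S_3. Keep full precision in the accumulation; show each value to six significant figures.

S_3 ≈ 377.435

Integral: ∫_3^33 x·e^(−x/56) dx = 366.916.
Boundary: ½(f(3) + f(33)) = ½(2.84351 + 18.3059) = 10.5747.
Running total after boundary: 377.491.
Correction k=1: B_{2}/2! · (f^{(1)}(33) − f^{(1)}(3)) = 1/12 · (0.227833 − 0.897061) = -0.0557690.
After k=1: 377.435.
Correction k=2: B_{4}/4! · (f^{(3)}(33) − f^{(3)}(3)) = −1/720 · (0.000426428 − 0.000890541) = 6.44601e-07.
After k=2: 377.435.
Correction k=3: B_{6}/6! · (f^{(5)}(33) − f^{(5)}(3)) = 1/30240 · (2.48790e-07 − 4.76732e-07) = -7.53774e-12.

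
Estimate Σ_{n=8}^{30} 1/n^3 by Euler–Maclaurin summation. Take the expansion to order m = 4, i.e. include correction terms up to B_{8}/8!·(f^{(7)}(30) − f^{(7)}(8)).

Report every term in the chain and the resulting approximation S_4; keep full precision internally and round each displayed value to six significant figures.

S_4 ≈ 0.00831244

Integral: ∫_8^30 1/x^3 dx = 0.00725694.
Boundary: ½(f(8) + f(30)) = ½(0.00195312 + 3.70370e-05) = 0.000995081.
Integral + boundary = 0.00825203.
k=1: B_{2}/(2)! × [f^{(1)}(30) − f^{(1)}(8)] = 1/12 × (-3.70370e-06 − (-0.000732422)) = 6.07265e-05.
Running total after k=1: 0.00831275.
k=2: B_{4}/(4)! × [f^{(3)}(30) − f^{(3)}(8)] = −1/720 × (-8.23045e-08 − (-0.000228882)) = -3.17777e-07.
Running total after k=2: 0.00831243.
k=3: B_{6}/(6)! × [f^{(5)}(30) − f^{(5)}(8)] = 1/30240 × (-3.84088e-09 − (-0.000150204)) = 4.96693e-09.
Running total after k=3: 0.00831244.
k=4: B_{8}/(8)! × [f^{(7)}(30) − f^{(7)}(8)] = −1/1209600 × (-3.07270e-10 − (-0.000168979)) = -1.39698e-10.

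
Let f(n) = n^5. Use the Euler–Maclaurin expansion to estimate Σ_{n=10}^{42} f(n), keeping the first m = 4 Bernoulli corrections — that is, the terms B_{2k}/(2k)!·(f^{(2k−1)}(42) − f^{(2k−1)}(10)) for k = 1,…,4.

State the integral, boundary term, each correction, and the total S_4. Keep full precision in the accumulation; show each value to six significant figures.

S_4 ≈ 9.81360e+08

∫_10^42 x^5 dx evaluates to 9.14672e+08.
Endpoint term: (f(10) + f(42))/2 = (100000 + 1.30691e+08)/2 = 6.53956e+07.
Running total after boundary: 9.80068e+08.
Order-1 term: 1/12 · (1.55585e+07 − 50000.0) = 1.29237e+06.
Running total after k=1: 9.81360e+08.
Order-2 term: −1/720 · (105840 − 6000.00) = -138.667.
Running total after k=2: 9.81360e+08.
Order-3 term: 1/30240 · (120.000 − 120.000) = 0.00000.
Running total after k=3: 9.81360e+08.
Order-4 term: −1/1209600 · (0.00000 − 0.00000) = 0.00000.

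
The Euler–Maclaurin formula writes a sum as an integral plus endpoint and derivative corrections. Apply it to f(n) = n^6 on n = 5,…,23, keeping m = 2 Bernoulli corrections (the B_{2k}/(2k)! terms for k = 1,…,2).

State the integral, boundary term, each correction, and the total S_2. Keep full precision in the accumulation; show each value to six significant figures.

S_2 ≈ 5.63633e+08

Integral: ∫_5^23 x^6 dx = 4.86392e+08.
½[f(5) + f(23)] = ½[15625.0 + 1.48036e+08] = 7.40258e+07.
Running total after boundary: 5.60418e+08.
k=1: B_{2}/(2)! × [f^{(1)}(23) − f^{(1)}(5)] = 1/12 × (3.86181e+07 − 18750.0) = 3.21661e+06.
After k=1: 5.63635e+08.
k=2: B_{4}/(4)! × [f^{(3)}(23) − f^{(3)}(5)] = −1/720 × (1.46004e+06 − 15000.0) = -2007.00.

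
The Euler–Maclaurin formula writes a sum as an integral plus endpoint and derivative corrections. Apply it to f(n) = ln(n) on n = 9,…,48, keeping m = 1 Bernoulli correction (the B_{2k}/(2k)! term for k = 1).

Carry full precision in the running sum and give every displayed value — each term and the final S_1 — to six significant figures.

S_1 ≈ 130.069

Integral: ∫_9^48 ln(x) dx = 127.043.
½[f(9) + f(48)] = ½[2.19722 + 3.87120] = 3.03421.
So far: 130.077.
Order-1 term: 1/12 · (0.0208333 − 0.111111) = -0.00752315.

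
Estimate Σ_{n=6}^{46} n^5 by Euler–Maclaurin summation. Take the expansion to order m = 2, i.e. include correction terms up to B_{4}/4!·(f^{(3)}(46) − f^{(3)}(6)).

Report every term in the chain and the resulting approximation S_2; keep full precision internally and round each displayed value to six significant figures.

Integral: ∫_6^46 x^5 dx = 1.57904e+09.
½[f(6) + f(46)] = ½[7776.00 + 2.05963e+08] = 1.02985e+08.
Integral + boundary = 1.68203e+09.
k=1: B_{2}/(2)! × [f^{(1)}(46) − f^{(1)}(6)] = 1/12 × (2.23873e+07 − 6480.00) = 1.86507e+06.
After k=1: 1.68389e+09.
k=2: B_{4}/(4)! × [f^{(3)}(46) − f^{(3)}(6)] = −1/720 × (126960 − 2160.00) = -173.333.

S_2 ≈ 1.68389e+09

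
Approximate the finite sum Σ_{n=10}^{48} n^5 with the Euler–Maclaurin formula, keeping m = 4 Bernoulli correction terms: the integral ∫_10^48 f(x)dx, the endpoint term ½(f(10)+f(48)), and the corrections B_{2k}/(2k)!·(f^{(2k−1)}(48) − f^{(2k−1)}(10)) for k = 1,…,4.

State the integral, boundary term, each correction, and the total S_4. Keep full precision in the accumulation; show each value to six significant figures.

Integral: ∫_10^48 x^5 dx = 2.03827e+09.
Endpoint term: (f(10) + f(48))/2 = (100000 + 2.54804e+08)/2 = 1.27452e+08.
Running total after boundary: 2.16572e+09.
k=1: B_{2}/(2)! × [f^{(1)}(48) − f^{(1)}(10)] = 1/12 × (2.65421e+07 − 50000.0) = 2.20767e+06.
After k=1: 2.16792e+09.
k=2: B_{4}/(4)! × [f^{(3)}(48) − f^{(3)}(10)] = −1/720 × (138240 − 6000.00) = -183.667.
After k=2: 2.16792e+09.
k=3: B_{6}/(6)! × [f^{(5)}(48) − f^{(5)}(10)] = 1/30240 × (120.000 − 120.000) = 0.00000.
After k=3: 2.16792e+09.
k=4: B_{8}/(8)! × [f^{(7)}(48) − f^{(7)}(10)] = −1/1209600 × (0.00000 − 0.00000) = 0.00000.

S_4 ≈ 2.16792e+09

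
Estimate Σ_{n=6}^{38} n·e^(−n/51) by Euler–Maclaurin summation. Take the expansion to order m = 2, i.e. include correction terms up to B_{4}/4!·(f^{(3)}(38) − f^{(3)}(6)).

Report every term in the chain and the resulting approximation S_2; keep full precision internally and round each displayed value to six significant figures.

S_2 ≈ 441.374

∫_6^38 x·e^(−x/51) dx evaluates to 429.744.
½[f(6) + f(38)] = ½[5.33406 + 18.0381] = 11.6861.
Integral + boundary = 441.430.
k=1: B_{2}/(2)! × [f^{(1)}(38) − f^{(1)}(6)] = 1/12 × (0.120999 − 0.784420) = -0.0552851.
Running total after k=1: 441.374.
k=2: B_{4}/(4)! × [f^{(3)}(38) − f^{(3)}(6)] = −1/720 × (0.000411524 − 0.000985175) = 7.96737e-07.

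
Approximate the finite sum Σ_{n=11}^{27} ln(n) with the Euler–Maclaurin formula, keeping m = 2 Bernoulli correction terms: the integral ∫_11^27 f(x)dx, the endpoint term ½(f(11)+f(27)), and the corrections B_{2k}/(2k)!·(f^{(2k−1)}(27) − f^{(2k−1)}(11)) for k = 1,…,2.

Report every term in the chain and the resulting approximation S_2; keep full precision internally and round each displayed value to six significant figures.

S_2 ≈ 49.4531

∫_11^27 ln(x) dx evaluates to 46.6107.
Endpoint term: (f(11) + f(27))/2 = (2.39790 + 3.29584)/2 = 2.84687.
Running total after boundary: 49.4576.
Correction k=1: B_{2}/2! · (f^{(1)}(27) − f^{(1)}(11)) = 1/12 · (0.0370370 − 0.0909091) = -0.00448934.
After k=1: 49.4531.
Correction k=2: B_{4}/4! · (f^{(3)}(27) − f^{(3)}(11)) = −1/720 · (0.000101611 − 0.00150263) = 1.94586e-06.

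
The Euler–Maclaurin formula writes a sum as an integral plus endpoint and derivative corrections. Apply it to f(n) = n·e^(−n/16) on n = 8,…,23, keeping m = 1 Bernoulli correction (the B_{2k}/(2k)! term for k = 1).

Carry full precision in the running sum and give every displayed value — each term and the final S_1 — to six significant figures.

S_1 ≈ 89.8185

Integral: ∫_8^23 x·e^(−x/16) dx = 84.6948.
Endpoint term: (f(8) + f(23))/2 = (4.85225 + 5.46298)/2 = 5.15761.
So far: 89.8524.
Order-1 term: 1/12 · (-0.103915 − 0.303265) = -0.0339317.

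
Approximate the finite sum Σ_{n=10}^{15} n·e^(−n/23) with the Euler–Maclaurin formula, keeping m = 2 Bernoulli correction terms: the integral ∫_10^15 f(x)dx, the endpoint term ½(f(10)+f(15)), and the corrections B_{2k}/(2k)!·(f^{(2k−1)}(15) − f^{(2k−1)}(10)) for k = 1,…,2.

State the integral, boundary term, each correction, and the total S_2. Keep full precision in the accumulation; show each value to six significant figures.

S_2 ≈ 43.2320

∫_10^15 x·e^(−x/23) dx evaluates to 36.1035.
Endpoint term: (f(10) + f(15))/2 = (6.47405 + 7.81368)/2 = 7.14387.
Integral + boundary = 43.2474.
Order-1 term: 1/12 · (0.181187 − 0.365925) = -0.0153948.
Partial sum through k=1: 43.2320.
Order-2 term: −1/720 · (0.00231193 − 0.00313939) = 1.14925e-06.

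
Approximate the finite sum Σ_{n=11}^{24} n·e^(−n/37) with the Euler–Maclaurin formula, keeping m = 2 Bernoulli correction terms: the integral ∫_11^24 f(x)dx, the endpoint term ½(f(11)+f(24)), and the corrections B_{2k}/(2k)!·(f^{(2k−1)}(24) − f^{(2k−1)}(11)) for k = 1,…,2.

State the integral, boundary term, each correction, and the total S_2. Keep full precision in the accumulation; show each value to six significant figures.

S_2 ≈ 149.734

Integral: ∫_11^24 x·e^(−x/37) dx = 139.403.
½[f(11) + f(24)] = ½[8.17105 + 12.5460] = 10.3585.
Integral + boundary = 149.762.
Correction k=1: B_{2}/2! · (f^{(1)}(24) − f^{(1)}(11)) = 1/12 · (0.183670 − 0.521984) = -0.0281929.
Partial sum through k=1: 149.734.
Correction k=2: B_{4}/4! · (f^{(3)}(24) − f^{(3)}(11)) = −1/720 · (0.000897862 − 0.00146649) = 7.89767e-07.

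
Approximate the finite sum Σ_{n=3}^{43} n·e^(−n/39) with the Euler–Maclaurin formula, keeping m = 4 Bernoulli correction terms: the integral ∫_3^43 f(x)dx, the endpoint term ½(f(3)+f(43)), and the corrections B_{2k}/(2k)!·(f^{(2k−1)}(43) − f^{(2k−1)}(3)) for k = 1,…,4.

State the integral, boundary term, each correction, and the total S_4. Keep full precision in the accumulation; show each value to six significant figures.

Integral: ∫_3^43 x·e^(−x/39) dx = 454.929.
½[f(3) + f(43)] = ½[2.77788 + 14.2768] = 8.52734.
So far: 463.456.
k=1: B_{2}/(2)! × [f^{(1)}(43) − f^{(1)}(3)] = 1/12 × (-0.0340532 − 0.854733) = -0.0740655.
After k=1: 463.382.
k=2: B_{4}/(4)! × [f^{(3)}(43) − f^{(3)}(3)] = −1/720 × (0.000414191 − 0.00177952) = 1.89630e-06.
After k=2: 463.382.
k=3: B_{6}/(6)! × [f^{(5)}(43) − f^{(5)}(3)] = 1/30240 × (5.59349e-07 − 1.97047e-06) = -4.66642e-11.
After k=3: 463.382.
k=4: B_{8}/(8)! × [f^{(7)}(43) − f^{(7)}(3)] = −1/1209600 × (5.56465e-10 − 1.82181e-09) = 1.04609e-15.

S_4 ≈ 463.382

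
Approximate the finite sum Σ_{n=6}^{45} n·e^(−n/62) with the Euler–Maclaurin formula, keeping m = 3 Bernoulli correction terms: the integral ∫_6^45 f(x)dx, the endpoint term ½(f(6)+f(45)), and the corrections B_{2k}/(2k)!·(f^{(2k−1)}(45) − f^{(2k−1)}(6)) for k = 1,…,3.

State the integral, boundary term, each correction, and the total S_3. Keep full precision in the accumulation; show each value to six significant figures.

The integral term ∫_6^45 x·e^(−x/62) dx = 616.701.
½[f(6) + f(45)] = ½[5.44657 + 21.7770] = 13.6118.
Running total after boundary: 630.313.
Order-1 term: 1/12 · (0.132692 − 0.819913) = -0.0572685.
After k=1: 630.256.
Order-2 term: −1/720 · (0.000286306 − 0.000685597) = 5.54571e-07.
After k=2: 630.256.
Order-3 term: 1/30240 · (1.39982e-07 − 3.01222e-07) = -5.33199e-12.

S_3 ≈ 630.256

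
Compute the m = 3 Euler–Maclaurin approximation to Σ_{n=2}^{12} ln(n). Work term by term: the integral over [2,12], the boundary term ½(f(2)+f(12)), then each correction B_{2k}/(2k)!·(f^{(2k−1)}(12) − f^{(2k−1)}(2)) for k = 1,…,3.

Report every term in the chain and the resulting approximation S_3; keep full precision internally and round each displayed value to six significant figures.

S_3 ≈ 19.9872

The integral term ∫_2^12 ln(x) dx = 18.4326.
Boundary: ½(f(2) + f(12)) = ½(0.693147 + 2.48491) = 1.58903.
Running total after boundary: 20.0216.
k=1: B_{2}/(2)! × [f^{(1)}(12) − f^{(1)}(2)] = 1/12 × (0.0833333 − 0.500000) = -0.0347222.
Running total after k=1: 19.9869.
k=2: B_{4}/(4)! × [f^{(3)}(12) − f^{(3)}(2)] = −1/720 × (0.00115741 − 0.250000) = 0.000345615.
Running total after k=2: 19.9872.
k=3: B_{6}/(6)! × [f^{(5)}(12) − f^{(5)}(2)] = 1/30240 × (9.64506e-05 − 0.750000) = -2.47984e-05.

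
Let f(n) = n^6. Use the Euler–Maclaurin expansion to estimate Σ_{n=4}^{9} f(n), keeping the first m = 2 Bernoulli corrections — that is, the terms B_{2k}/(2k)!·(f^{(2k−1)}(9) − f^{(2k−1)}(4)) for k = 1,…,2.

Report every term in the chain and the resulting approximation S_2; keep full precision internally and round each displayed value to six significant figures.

S_2 ≈ 977611

Integral: ∫_4^9 x^6 dx = 680941.
Boundary: ½(f(4) + f(9)) = ½(4096.00 + 531441) = 267768.
So far: 948709.
Order-1 term: 1/12 · (354294 − 6144.00) = 29012.5.
Running total after k=1: 977722.
Order-2 term: −1/720 · (87480.0 − 7680.00) = -110.833.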